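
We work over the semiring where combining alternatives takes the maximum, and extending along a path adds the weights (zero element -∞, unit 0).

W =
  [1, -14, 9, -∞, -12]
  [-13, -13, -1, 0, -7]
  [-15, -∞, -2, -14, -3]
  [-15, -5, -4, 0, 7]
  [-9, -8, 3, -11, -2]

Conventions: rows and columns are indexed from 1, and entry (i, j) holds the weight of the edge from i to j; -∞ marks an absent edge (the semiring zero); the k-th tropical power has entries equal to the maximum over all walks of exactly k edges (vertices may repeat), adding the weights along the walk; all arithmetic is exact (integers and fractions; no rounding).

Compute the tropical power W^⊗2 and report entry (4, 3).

W^⊗2:
  [2, -13, 10, -5, 6]
  [-12, -5, -3, 0, 7]
  [-12, -11, 0, -14, -5]
  [-2, -1, 10, 0, 7]
  [-8, -10, 1, -8, 0]
Key observation: the optimum is the walk 4->5->3, with weight 7 + 3 = 10.
Optimal value attained by: walk 4->5->3.
Answer: (W^⊗2)[4][3] = 10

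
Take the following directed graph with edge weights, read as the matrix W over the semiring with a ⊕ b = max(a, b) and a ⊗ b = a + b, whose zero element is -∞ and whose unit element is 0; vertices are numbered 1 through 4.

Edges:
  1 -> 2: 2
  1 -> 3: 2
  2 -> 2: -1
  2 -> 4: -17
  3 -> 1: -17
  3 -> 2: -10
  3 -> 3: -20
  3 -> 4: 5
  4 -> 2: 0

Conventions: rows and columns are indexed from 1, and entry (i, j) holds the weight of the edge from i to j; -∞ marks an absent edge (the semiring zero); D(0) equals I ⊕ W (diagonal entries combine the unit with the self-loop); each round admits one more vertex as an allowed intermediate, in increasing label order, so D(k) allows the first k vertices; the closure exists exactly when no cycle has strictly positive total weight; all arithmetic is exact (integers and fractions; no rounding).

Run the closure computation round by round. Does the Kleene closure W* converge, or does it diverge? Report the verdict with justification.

D(0):
  [0, 2, 2, -∞]
  [-∞, 0, -∞, -17]
  [-17, -10, 0, 5]
  [-∞, 0, -∞, 0]
D(1):
  [0, 2, 2, -∞]
  [-∞, 0, -∞, -17]
  [-17, -10, 0, 5]
  [-∞, 0, -∞, 0]
D(2):
  [0, 2, 2, -15]
  [-∞, 0, -∞, -17]
  [-17, -10, 0, 5]
  [-∞, 0, -∞, 0]
D(3):
  [0, 2, 2, 7]
  [-∞, 0, -∞, -17]
  [-17, -10, 0, 5]
  [-∞, 0, -∞, 0]
D(4):
  [0, 7, 2, 7]
  [-∞, 0, -∞, -17]
  [-17, 5, 0, 5]
  [-∞, 0, -∞, 0]
Key observation: every diagonal entry stays at the unit through all rounds, so no improving cycle exists.
Answer: CONVERGES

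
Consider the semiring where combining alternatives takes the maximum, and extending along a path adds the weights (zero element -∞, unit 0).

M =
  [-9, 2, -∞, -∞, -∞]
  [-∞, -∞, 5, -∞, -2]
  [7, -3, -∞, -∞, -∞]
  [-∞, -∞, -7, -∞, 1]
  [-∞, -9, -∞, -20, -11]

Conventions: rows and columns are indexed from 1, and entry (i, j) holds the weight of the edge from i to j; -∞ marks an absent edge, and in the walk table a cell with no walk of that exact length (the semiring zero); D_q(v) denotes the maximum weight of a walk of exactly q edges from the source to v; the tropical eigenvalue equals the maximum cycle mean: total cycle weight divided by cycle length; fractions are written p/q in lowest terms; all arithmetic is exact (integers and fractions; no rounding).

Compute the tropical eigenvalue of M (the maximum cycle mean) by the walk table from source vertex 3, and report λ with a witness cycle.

q=0: [-∞, -∞, 0, -∞, -∞]
q=1: [7, -3, -∞, -∞, -∞]
q=2: [-2, 9, 2, -∞, -5]
q=3: [9, 0, 14, -25, 7]
q=4: [21, 11, 5, -13, -2]
q=5: [12, 23, 16, -22, 9]
Optimal cycle mean attained by: cycle 1->2->3->1, total 2 + 5 + 7, length 3.
Answer: λ = 14/3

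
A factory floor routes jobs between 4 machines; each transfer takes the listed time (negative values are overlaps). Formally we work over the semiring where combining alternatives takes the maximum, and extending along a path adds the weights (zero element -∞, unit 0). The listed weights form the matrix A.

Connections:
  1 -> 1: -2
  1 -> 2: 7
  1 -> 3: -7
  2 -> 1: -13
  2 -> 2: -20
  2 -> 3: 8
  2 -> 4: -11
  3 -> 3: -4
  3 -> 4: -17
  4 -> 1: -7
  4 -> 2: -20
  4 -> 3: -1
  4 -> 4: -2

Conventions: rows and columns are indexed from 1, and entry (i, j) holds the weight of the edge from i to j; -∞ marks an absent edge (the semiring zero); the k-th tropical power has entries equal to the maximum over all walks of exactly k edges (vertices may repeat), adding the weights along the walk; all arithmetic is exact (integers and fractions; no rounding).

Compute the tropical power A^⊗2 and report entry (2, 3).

A^⊗2:
  [-4, 5, 15, -4]
  [-15, -6, 4, -9]
  [-24, -37, -8, -19]
  [-9, 0, -3, -4]
Key observation: the optimum is the walk 2->3->3, with weight 8 + (-4) = 4.
Optimal value attained by: walk 2->3->3.
Answer: (A^⊗2)[2][3] = 4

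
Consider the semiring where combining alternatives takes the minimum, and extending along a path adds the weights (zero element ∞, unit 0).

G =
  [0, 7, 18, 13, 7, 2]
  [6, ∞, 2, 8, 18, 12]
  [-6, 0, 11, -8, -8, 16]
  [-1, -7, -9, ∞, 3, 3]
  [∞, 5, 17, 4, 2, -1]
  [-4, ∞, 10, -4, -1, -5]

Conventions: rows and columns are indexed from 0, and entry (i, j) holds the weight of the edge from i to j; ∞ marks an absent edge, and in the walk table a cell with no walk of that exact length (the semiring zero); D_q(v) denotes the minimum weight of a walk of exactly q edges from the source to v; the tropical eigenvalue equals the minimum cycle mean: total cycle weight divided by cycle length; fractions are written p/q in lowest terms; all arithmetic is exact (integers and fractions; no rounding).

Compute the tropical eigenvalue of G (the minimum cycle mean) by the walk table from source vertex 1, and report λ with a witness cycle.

q=0: [∞, 0, ∞, ∞, ∞, ∞]
q=1: [6, ∞, 2, 8, 18, 12]
q=2: [-4, 1, -1, -6, -6, 7]
q=3: [-7, -13, -15, -9, -9, -7]
q=4: [-21, -16, -18, -23, -23, -12]
q=5: [-24, -30, -32, -26, -26, -24]
q=6: [-38, -33, -35, -40, -40, -29]
Optimal cycle mean attained by: cycle 2->3->2, total (-8) + (-9), length 2.
Answer: λ = -17/2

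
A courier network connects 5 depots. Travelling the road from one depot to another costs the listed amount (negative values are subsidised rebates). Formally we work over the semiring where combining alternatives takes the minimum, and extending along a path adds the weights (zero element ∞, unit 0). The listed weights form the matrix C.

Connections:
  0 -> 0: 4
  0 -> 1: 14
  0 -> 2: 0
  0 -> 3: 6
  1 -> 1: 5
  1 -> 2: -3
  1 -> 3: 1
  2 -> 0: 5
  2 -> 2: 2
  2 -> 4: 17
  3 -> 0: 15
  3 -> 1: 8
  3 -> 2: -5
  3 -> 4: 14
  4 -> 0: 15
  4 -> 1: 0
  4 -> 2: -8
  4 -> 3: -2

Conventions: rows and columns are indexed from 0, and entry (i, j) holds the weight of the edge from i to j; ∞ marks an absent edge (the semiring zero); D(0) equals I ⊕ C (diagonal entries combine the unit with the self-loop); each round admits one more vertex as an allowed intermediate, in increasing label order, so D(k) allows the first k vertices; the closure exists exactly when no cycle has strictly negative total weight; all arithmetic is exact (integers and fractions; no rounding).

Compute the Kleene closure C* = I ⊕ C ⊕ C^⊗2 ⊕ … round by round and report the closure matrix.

D(0):
  [0, 14, 0, 6, ∞]
  [∞, 0, -3, 1, ∞]
  [5, ∞, 0, ∞, 17]
  [15, 8, -5, 0, 14]
  [15, 0, -8, -2, 0]
D(1):
  [0, 14, 0, 6, ∞]
  [∞, 0, -3, 1, ∞]
  [5, 19, 0, 11, 17]
  [15, 8, -5, 0, 14]
  [15, 0, -8, -2, 0]
D(2):
  [0, 14, 0, 6, ∞]
  [∞, 0, -3, 1, ∞]
  [5, 19, 0, 11, 17]
  [15, 8, -5, 0, 14]
  [15, 0, -8, -2, 0]
D(3):
  [0, 14, 0, 6, 17]
  [2, 0, -3, 1, 14]
  [5, 19, 0, 11, 17]
  [0, 8, -5, 0, 12]
  [-3, 0, -8, -2, 0]
D(4):
  [0, 14, 0, 6, 17]
  [1, 0, -4, 1, 13]
  [5, 19, 0, 11, 17]
  [0, 8, -5, 0, 12]
  [-3, 0, -8, -2, 0]
D(5):
  [0, 14, 0, 6, 17]
  [1, 0, -4, 1, 13]
  [5, 17, 0, 11, 17]
  [0, 8, -5, 0, 12]
  [-3, 0, -8, -2, 0]
Answer: C* = [[0, 14, 0, 6, 17], [1, 0, -4, 1, 13], [5, 17, 0, 11, 17], [0, 8, -5, 0, 12], [-3, 0, -8, -2, 0]]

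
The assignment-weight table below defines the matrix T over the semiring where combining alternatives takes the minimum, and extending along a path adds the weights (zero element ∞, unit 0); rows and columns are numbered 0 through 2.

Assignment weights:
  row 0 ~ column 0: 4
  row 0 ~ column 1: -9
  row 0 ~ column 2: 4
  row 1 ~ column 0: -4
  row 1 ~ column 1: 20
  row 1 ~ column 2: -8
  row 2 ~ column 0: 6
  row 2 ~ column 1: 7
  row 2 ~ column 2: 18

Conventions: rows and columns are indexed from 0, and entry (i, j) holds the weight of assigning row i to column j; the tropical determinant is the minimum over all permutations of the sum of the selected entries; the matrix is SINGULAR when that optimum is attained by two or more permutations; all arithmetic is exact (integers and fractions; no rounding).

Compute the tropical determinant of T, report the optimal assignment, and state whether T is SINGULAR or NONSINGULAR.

σ = (0, 1, 2): 4 + 20 + 18 = 42
σ = (0, 2, 1): 4 + (-8) + 7 = 3
σ = (1, 0, 2): (-9) + (-4) + 18 = 5
σ = (1, 2, 0): (-9) + (-8) + 6 = -11
σ = (2, 0, 1): 4 + (-4) + 7 = 7
σ = (2, 1, 0): 4 + 20 + 6 = 30
Optimal value attained by: σ = (1, 2, 0).
Answer: det⊕(T) = -11; verdict: NONSINGULAR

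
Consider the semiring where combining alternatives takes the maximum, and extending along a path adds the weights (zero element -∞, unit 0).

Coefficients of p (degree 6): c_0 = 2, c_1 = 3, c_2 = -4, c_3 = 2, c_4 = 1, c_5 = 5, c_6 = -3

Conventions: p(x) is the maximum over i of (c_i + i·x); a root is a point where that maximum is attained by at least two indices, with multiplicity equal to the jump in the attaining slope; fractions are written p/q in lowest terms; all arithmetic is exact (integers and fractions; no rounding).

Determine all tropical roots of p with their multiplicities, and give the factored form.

hull edge (i=0, c=2) to (i=1, c=3): slope 1, span 1
hull edge (i=1, c=3) to (i=5, c=5): slope 1/2, span 4
hull edge (i=5, c=5) to (i=6, c=-3): slope -8, span 1
Factored form: p(x) = -3 ⊗ (x ⊕ (-1)) ⊗ (x ⊕ (-1/2)) ⊗ (x ⊕ (-1/2)) ⊗ (x ⊕ (-1/2)) ⊗ (x ⊕ (-1/2)) ⊗ (x ⊕ 8)
Answer: roots = -1 (mult 1), -1/2 (mult 4), 8 (mult 1)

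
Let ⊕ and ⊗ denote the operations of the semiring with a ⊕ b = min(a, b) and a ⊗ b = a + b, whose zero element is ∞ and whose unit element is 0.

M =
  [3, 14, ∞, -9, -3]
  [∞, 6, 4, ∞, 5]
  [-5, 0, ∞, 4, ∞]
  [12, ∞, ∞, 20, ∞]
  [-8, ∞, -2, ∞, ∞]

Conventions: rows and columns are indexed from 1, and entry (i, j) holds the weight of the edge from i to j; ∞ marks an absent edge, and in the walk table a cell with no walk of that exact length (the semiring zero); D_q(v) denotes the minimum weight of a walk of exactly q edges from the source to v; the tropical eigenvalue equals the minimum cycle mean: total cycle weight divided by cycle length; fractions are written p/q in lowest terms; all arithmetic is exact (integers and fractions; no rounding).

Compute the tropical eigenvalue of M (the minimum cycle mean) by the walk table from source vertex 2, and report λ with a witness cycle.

q=0: [∞, 0, ∞, ∞, ∞]
q=1: [∞, 6, 4, ∞, 5]
q=2: [-3, 4, 3, 8, 11]
q=3: [-2, 3, 8, -12, -6]
q=4: [-14, 8, -8, -11, -5]
q=5: [-13, -8, -7, -23, -17]
Optimal cycle mean attained by: cycle 1->5->1, total (-3) + (-8), length 2.
Answer: λ = -11/2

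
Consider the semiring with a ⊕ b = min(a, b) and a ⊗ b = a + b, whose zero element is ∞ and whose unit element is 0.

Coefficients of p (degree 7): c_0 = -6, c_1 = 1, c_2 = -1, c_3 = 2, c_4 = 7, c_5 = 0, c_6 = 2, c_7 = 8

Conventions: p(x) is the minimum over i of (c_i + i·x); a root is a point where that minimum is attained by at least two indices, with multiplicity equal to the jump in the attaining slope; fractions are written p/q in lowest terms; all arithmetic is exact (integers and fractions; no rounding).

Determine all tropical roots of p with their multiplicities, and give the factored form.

hull edge (i=0, c=-6) to (i=5, c=0): slope 6/5, span 5
hull edge (i=5, c=0) to (i=6, c=2): slope 2, span 1
hull edge (i=6, c=2) to (i=7, c=8): slope 6, span 1
Factored form: p(x) = 8 ⊗ (x ⊕ (-6)) ⊗ (x ⊕ (-2)) ⊗ (x ⊕ (-6/5)) ⊗ (x ⊕ (-6/5)) ⊗ (x ⊕ (-6/5)) ⊗ (x ⊕ (-6/5)) ⊗ (x ⊕ (-6/5))
Answer: roots = -6 (mult 1), -2 (mult 1), -6/5 (mult 5)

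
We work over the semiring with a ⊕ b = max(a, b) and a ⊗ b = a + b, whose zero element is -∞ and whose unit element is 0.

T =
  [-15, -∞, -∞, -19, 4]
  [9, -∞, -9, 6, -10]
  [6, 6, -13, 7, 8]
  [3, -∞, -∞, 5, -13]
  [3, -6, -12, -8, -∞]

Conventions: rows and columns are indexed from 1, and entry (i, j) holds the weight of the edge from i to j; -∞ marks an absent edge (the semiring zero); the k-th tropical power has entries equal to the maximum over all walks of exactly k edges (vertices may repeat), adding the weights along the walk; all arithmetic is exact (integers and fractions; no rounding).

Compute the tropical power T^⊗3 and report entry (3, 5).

T^⊗2:
  [7, -2, -8, -4, -11]
  [9, -3, -22, 11, 13]
  [15, 2, -3, 12, 10]
  [8, -19, -25, 10, 7]
  [3, -6, -15, 0, 7]
T^⊗3:
  [7, -2, -11, 4, 11]
  [16, 7, 1, 16, 13]
  [15, 4, -2, 17, 19]
  [13, 1, -5, 15, 12]
  [10, 1, -5, 5, 7]
Key observation: the optimum is the walk 3->2->1->5, with weight 6 + 9 + 4 = 19.
Optimal value attained by: walk 3->2->1->5.
Answer: (T^⊗3)[3][5] = 19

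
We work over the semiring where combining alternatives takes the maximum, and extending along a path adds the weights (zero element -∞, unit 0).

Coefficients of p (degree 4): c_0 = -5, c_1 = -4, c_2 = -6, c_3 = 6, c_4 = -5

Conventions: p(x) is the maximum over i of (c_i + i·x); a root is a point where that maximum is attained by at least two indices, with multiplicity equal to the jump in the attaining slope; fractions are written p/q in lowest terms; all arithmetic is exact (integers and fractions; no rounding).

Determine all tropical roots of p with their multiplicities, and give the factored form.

hull edge (i=0, c=-5) to (i=3, c=6): slope 11/3, span 3
hull edge (i=3, c=6) to (i=4, c=-5): slope -11, span 1
Factored form: p(x) = -5 ⊗ (x ⊕ (-11/3)) ⊗ (x ⊕ (-11/3)) ⊗ (x ⊕ (-11/3)) ⊗ (x ⊕ 11)
Answer: roots = -11/3 (mult 3), 11 (mult 1)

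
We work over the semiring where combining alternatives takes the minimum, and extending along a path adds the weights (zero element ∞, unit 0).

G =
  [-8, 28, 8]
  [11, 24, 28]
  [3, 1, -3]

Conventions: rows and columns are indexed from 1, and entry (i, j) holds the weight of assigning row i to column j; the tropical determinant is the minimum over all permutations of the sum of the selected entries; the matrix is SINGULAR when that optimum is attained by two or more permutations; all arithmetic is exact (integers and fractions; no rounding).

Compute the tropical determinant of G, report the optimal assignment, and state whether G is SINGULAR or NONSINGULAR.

σ = (1, 2, 3): (-8) + 24 + (-3) = 13
σ = (1, 3, 2): (-8) + 28 + 1 = 21
σ = (2, 1, 3): 28 + 11 + (-3) = 36
σ = (2, 3, 1): 28 + 28 + 3 = 59
σ = (3, 1, 2): 8 + 11 + 1 = 20
σ = (3, 2, 1): 8 + 24 + 3 = 35
Optimal value attained by: σ = (1, 2, 3).
Answer: det⊕(G) = 13; verdict: NONSINGULAR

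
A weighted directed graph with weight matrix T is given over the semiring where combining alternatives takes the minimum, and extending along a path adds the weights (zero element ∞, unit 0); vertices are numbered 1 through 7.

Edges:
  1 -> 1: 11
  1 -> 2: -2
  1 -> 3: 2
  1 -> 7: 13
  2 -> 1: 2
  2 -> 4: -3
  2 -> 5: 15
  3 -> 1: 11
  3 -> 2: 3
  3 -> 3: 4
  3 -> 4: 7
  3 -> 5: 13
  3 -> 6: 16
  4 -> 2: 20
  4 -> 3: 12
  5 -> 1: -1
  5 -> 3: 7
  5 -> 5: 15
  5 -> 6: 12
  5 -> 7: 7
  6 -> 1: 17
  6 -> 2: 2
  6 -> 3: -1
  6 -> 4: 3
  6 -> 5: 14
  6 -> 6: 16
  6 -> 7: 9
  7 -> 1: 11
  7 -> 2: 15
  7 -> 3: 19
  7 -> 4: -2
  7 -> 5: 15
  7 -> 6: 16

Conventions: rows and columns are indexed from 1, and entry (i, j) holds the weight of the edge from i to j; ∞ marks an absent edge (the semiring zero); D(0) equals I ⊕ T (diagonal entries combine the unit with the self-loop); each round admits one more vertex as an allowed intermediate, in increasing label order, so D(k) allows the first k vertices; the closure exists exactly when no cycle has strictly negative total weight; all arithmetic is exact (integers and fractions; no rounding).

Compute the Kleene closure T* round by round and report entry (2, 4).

D(0):
  [0, -2, 2, ∞, ∞, ∞, 13]
  [2, 0, ∞, -3, 15, ∞, ∞]
  [11, 3, 0, 7, 13, 16, ∞]
  [∞, 20, 12, 0, ∞, ∞, ∞]
  [-1, ∞, 7, ∞, 0, 12, 7]
  [17, 2, -1, 3, 14, 0, 9]
  [11, 15, 19, -2, 15, 16, 0]
D(1):
  [0, -2, 2, ∞, ∞, ∞, 13]
  [2, 0, 4, -3, 15, ∞, 15]
  [11, 3, 0, 7, 13, 16, 24]
  [∞, 20, 12, 0, ∞, ∞, ∞]
  [-1, -3, 1, ∞, 0, 12, 7]
  [17, 2, -1, 3, 14, 0, 9]
  [11, 9, 13, -2, 15, 16, 0]
D(2):
  [0, -2, 2, -5, 13, ∞, 13]
  [2, 0, 4, -3, 15, ∞, 15]
  [5, 3, 0, 0, 13, 16, 18]
  [22, 20, 12, 0, 35, ∞, 35]
  [-1, -3, 1, -6, 0, 12, 7]
  [4, 2, -1, -1, 14, 0, 9]
  [11, 9, 13, -2, 15, 16, 0]
D(3):
  [0, -2, 2, -5, 13, 18, 13]
  [2, 0, 4, -3, 15, 20, 15]
  [5, 3, 0, 0, 13, 16, 18]
  [17, 15, 12, 0, 25, 28, 30]
  [-1, -3, 1, -6, 0, 12, 7]
  [4, 2, -1, -1, 12, 0, 9]
  [11, 9, 13, -2, 15, 16, 0]
D(4):
  [0, -2, 2, -5, 13, 18, 13]
  [2, 0, 4, -3, 15, 20, 15]
  [5, 3, 0, 0, 13, 16, 18]
  [17, 15, 12, 0, 25, 28, 30]
  [-1, -3, 1, -6, 0, 12, 7]
  [4, 2, -1, -1, 12, 0, 9]
  [11, 9, 10, -2, 15, 16, 0]
D(5):
  [0, -2, 2, -5, 13, 18, 13]
  [2, 0, 4, -3, 15, 20, 15]
  [5, 3, 0, 0, 13, 16, 18]
  [17, 15, 12, 0, 25, 28, 30]
  [-1, -3, 1, -6, 0, 12, 7]
  [4, 2, -1, -1, 12, 0, 9]
  [11, 9, 10, -2, 15, 16, 0]
D(6):
  [0, -2, 2, -5, 13, 18, 13]
  [2, 0, 4, -3, 15, 20, 15]
  [5, 3, 0, 0, 13, 16, 18]
  [17, 15, 12, 0, 25, 28, 30]
  [-1, -3, 1, -6, 0, 12, 7]
  [4, 2, -1, -1, 12, 0, 9]
  [11, 9, 10, -2, 15, 16, 0]
D(7):
  [0, -2, 2, -5, 13, 18, 13]
  [2, 0, 4, -3, 15, 20, 15]
  [5, 3, 0, 0, 13, 16, 18]
  [17, 15, 12, 0, 25, 28, 30]
  [-1, -3, 1, -6, 0, 12, 7]
  [4, 2, -1, -1, 12, 0, 9]
  [11, 9, 10, -2, 15, 16, 0]
Answer: T*[2][4] = -3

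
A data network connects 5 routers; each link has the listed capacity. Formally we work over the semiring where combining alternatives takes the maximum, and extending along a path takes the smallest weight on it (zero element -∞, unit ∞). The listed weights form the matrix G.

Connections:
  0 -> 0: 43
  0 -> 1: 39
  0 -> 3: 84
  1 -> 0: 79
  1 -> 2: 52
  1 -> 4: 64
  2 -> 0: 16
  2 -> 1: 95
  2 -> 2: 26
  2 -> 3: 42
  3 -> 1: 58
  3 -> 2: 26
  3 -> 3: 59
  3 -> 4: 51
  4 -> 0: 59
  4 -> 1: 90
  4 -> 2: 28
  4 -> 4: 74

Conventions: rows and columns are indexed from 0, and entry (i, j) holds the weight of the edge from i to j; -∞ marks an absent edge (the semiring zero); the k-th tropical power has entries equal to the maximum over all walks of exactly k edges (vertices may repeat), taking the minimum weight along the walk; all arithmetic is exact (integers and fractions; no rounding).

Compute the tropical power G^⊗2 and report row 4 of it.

G^⊗2:
  [43, 58, 39, 59, 51]
  [59, 64, 28, 79, 64]
  [79, 42, 52, 42, 64]
  [58, 58, 52, 59, 58]
  [79, 74, 52, 59, 74]
Answer: row 4 of G^⊗2 = [79, 74, 52, 59, 74]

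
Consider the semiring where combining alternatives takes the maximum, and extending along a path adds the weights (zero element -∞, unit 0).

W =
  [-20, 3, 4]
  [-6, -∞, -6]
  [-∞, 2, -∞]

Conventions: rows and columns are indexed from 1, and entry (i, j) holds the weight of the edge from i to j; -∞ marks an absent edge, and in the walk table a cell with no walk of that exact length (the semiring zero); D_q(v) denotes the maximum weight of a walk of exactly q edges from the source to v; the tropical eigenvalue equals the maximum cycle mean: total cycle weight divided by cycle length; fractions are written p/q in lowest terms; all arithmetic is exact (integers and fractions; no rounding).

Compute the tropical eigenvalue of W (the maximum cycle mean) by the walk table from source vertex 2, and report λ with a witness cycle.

q=0: [-∞, 0, -∞]
q=1: [-6, -∞, -6]
q=2: [-26, -3, -2]
q=3: [-9, 0, -9]
Optimal cycle mean attained by: cycle 1->3->2->1, total 4 + 2 + (-6), length 3.
Answer: λ = 0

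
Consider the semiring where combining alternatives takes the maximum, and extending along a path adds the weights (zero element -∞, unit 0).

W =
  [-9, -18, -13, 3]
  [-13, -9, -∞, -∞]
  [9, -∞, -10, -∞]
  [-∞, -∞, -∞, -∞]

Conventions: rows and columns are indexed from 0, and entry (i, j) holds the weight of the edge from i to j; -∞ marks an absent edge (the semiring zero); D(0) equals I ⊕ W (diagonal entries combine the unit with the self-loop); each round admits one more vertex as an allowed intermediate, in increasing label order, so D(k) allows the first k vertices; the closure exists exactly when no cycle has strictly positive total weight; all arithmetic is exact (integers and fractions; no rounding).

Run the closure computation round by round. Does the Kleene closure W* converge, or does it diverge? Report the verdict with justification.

D(0):
  [0, -18, -13, 3]
  [-13, 0, -∞, -∞]
  [9, -∞, 0, -∞]
  [-∞, -∞, -∞, 0]
D(1):
  [0, -18, -13, 3]
  [-13, 0, -26, -10]
  [9, -9, 0, 12]
  [-∞, -∞, -∞, 0]
D(2):
  [0, -18, -13, 3]
  [-13, 0, -26, -10]
  [9, -9, 0, 12]
  [-∞, -∞, -∞, 0]
D(3):
  [0, -18, -13, 3]
  [-13, 0, -26, -10]
  [9, -9, 0, 12]
  [-∞, -∞, -∞, 0]
D(4):
  [0, -18, -13, 3]
  [-13, 0, -26, -10]
  [9, -9, 0, 12]
  [-∞, -∞, -∞, 0]
Key observation: every diagonal entry stays at the unit through all rounds, so no improving cycle exists.
Answer: CONVERGES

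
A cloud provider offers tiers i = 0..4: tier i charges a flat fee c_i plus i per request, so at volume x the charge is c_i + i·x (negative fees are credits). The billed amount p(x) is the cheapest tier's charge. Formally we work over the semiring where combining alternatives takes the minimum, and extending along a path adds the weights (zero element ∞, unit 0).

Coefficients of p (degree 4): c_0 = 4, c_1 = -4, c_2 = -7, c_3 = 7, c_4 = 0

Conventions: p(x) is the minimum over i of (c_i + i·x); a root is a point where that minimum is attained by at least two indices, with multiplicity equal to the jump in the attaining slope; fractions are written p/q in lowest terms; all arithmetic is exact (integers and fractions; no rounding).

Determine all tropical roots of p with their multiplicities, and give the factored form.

hull edge (i=0, c=4) to (i=1, c=-4): slope -8, span 1
hull edge (i=1, c=-4) to (i=2, c=-7): slope -3, span 1
hull edge (i=2, c=-7) to (i=4, c=0): slope 7/2, span 2
Factored form: p(x) = 0 ⊗ (x ⊕ (-7/2)) ⊗ (x ⊕ (-7/2)) ⊗ (x ⊕ 3) ⊗ (x ⊕ 8)
Answer: roots = -7/2 (mult 2), 3 (mult 1), 8 (mult 1)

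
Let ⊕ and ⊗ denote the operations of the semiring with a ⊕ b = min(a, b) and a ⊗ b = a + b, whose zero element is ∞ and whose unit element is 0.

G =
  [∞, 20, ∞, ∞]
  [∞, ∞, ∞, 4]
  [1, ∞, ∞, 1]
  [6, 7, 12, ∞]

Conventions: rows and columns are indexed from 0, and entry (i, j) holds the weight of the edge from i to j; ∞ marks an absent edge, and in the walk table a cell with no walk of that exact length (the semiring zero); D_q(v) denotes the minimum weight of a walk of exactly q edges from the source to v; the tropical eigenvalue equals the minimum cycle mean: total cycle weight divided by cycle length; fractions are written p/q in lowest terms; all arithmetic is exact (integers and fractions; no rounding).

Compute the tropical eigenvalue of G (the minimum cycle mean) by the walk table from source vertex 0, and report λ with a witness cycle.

q=0: [0, ∞, ∞, ∞]
q=1: [∞, 20, ∞, ∞]
q=2: [∞, ∞, ∞, 24]
q=3: [30, 31, 36, ∞]
q=4: [37, 50, ∞, 35]
Optimal cycle mean attained by: cycle 1->3->1, total 4 + 7, length 2.
Answer: λ = 11/2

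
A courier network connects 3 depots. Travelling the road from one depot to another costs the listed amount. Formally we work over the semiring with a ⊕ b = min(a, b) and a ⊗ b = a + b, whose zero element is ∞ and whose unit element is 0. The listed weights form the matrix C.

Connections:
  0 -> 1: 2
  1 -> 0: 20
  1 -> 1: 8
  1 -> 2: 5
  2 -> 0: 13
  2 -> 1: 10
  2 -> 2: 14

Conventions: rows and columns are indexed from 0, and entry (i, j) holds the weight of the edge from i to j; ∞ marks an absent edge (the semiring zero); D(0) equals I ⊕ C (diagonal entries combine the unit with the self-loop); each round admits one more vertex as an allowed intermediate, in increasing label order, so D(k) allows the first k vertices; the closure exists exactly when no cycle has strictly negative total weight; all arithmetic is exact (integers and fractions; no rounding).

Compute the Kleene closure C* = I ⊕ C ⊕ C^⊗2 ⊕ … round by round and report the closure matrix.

D(0):
  [0, 2, ∞]
  [20, 0, 5]
  [13, 10, 0]
D(1):
  [0, 2, ∞]
  [20, 0, 5]
  [13, 10, 0]
D(2):
  [0, 2, 7]
  [20, 0, 5]
  [13, 10, 0]
D(3):
  [0, 2, 7]
  [18, 0, 5]
  [13, 10, 0]
Answer: C* = [[0, 2, 7], [18, 0, 5], [13, 10, 0]]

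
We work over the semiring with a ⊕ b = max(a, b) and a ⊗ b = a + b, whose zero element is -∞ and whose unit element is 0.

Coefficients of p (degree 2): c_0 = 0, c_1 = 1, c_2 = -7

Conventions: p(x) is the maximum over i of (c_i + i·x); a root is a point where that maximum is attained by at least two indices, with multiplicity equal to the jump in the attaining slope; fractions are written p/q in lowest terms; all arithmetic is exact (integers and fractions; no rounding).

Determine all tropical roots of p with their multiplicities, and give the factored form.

hull edge (i=0, c=0) to (i=1, c=1): slope 1, span 1
hull edge (i=1, c=1) to (i=2, c=-7): slope -8, span 1
Factored form: p(x) = -7 ⊗ (x ⊕ (-1)) ⊗ (x ⊕ 8)
Answer: roots = -1 (mult 1), 8 (mult 1)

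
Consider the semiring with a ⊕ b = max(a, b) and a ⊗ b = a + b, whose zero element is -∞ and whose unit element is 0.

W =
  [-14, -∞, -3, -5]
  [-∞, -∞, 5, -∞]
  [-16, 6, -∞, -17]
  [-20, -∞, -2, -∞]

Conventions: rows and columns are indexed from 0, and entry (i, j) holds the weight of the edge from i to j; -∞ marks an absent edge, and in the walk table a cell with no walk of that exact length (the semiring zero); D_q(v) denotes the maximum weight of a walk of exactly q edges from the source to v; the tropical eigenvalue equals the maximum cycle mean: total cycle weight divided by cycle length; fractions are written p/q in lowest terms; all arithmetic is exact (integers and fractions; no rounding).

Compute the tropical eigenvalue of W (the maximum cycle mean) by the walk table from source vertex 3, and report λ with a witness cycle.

q=0: [-∞, -∞, -∞, 0]
q=1: [-20, -∞, -2, -∞]
q=2: [-18, 4, -23, -19]
q=3: [-32, -17, 9, -23]
q=4: [-7, 15, -12, -8]
Optimal cycle mean attained by: cycle 1->2->1, total 5 + 6, length 2.
Answer: λ = 11/2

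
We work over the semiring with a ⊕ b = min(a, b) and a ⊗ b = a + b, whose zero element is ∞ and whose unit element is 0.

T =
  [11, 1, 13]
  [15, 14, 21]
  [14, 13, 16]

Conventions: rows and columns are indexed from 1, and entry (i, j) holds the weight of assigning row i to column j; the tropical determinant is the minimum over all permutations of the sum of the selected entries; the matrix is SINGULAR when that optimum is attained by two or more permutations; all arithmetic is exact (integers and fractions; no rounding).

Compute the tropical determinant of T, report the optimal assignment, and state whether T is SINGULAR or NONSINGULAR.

σ = (1, 2, 3): 11 + 14 + 16 = 41
σ = (1, 3, 2): 11 + 21 + 13 = 45
σ = (2, 1, 3): 1 + 15 + 16 = 32
σ = (2, 3, 1): 1 + 21 + 14 = 36
σ = (3, 1, 2): 13 + 15 + 13 = 41
σ = (3, 2, 1): 13 + 14 + 14 = 41
Optimal value attained by: σ = (2, 1, 3).
Answer: det⊕(T) = 32; verdict: NONSINGULAR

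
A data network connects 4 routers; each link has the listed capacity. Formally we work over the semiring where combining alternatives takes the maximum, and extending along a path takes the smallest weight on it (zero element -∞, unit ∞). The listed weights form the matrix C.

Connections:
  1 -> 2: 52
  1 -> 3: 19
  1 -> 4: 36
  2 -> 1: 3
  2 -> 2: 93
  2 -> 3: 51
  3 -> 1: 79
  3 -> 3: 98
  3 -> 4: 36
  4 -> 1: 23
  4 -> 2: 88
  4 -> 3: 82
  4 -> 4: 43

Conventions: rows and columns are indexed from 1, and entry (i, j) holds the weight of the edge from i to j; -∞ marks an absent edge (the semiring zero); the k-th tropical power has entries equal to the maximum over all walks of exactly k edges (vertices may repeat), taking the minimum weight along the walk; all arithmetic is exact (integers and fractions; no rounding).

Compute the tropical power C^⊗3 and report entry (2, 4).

C^⊗2:
  [23, 52, 51, 36]
  [51, 93, 51, 36]
  [79, 52, 98, 36]
  [79, 88, 82, 43]
C^⊗3:
  [51, 52, 51, 36]
  [51, 93, 51, 36]
  [79, 52, 98, 36]
  [79, 88, 82, 43]
Key observation: the optimum is the walk 2->2->3->4, with weight 93 min 51 min 36 = 36.
Optimal value attained by: walk 2->2->3->4.
Answer: (C^⊗3)[2][4] = 36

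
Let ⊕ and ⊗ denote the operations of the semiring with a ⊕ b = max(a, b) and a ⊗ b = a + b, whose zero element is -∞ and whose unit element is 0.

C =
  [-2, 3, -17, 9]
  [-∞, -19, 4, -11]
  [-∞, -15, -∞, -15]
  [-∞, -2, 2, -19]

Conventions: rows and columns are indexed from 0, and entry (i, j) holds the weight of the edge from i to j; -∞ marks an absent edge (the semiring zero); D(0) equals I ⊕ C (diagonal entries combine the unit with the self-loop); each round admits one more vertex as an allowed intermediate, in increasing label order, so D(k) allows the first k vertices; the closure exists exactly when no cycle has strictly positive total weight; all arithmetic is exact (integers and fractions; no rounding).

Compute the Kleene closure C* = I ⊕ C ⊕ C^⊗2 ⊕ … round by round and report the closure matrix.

D(0):
  [0, 3, -17, 9]
  [-∞, 0, 4, -11]
  [-∞, -15, 0, -15]
  [-∞, -2, 2, 0]
D(1):
  [0, 3, -17, 9]
  [-∞, 0, 4, -11]
  [-∞, -15, 0, -15]
  [-∞, -2, 2, 0]
D(2):
  [0, 3, 7, 9]
  [-∞, 0, 4, -11]
  [-∞, -15, 0, -15]
  [-∞, -2, 2, 0]
D(3):
  [0, 3, 7, 9]
  [-∞, 0, 4, -11]
  [-∞, -15, 0, -15]
  [-∞, -2, 2, 0]
D(4):
  [0, 7, 11, 9]
  [-∞, 0, 4, -11]
  [-∞, -15, 0, -15]
  [-∞, -2, 2, 0]
Answer: C* = [[0, 7, 11, 9], [-∞, 0, 4, -11], [-∞, -15, 0, -15], [-∞, -2, 2, 0]]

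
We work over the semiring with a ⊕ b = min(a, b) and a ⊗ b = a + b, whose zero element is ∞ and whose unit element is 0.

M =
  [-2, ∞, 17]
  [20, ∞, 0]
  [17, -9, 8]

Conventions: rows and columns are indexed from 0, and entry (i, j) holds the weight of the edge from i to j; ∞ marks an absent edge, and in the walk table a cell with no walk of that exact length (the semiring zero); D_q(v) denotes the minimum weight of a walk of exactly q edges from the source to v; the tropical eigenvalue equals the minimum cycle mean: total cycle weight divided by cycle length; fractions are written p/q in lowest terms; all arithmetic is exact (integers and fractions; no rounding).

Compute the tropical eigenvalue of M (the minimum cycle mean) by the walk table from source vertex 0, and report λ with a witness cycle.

q=0: [0, ∞, ∞]
q=1: [-2, ∞, 17]
q=2: [-4, 8, 15]
q=3: [-6, 6, 8]
Optimal cycle mean attained by: cycle 1->2->1, total 0 + (-9), length 2.
Answer: λ = -9/2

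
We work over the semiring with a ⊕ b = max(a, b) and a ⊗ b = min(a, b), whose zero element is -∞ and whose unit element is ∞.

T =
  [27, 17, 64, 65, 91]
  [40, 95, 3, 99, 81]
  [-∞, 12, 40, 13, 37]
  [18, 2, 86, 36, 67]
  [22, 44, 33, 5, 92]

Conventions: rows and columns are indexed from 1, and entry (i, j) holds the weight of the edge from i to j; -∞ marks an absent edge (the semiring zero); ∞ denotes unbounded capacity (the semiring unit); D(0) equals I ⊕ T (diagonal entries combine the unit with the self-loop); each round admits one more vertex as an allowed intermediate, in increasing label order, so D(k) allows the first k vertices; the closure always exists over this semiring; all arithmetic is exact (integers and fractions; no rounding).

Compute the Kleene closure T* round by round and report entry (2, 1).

D(0):
  [∞, 17, 64, 65, 91]
  [40, ∞, 3, 99, 81]
  [-∞, 12, ∞, 13, 37]
  [18, 2, 86, ∞, 67]
  [22, 44, 33, 5, ∞]
D(1):
  [∞, 17, 64, 65, 91]
  [40, ∞, 40, 99, 81]
  [-∞, 12, ∞, 13, 37]
  [18, 17, 86, ∞, 67]
  [22, 44, 33, 22, ∞]
D(2):
  [∞, 17, 64, 65, 91]
  [40, ∞, 40, 99, 81]
  [12, 12, ∞, 13, 37]
  [18, 17, 86, ∞, 67]
  [40, 44, 40, 44, ∞]
D(3):
  [∞, 17, 64, 65, 91]
  [40, ∞, 40, 99, 81]
  [12, 12, ∞, 13, 37]
  [18, 17, 86, ∞, 67]
  [40, 44, 40, 44, ∞]
D(4):
  [∞, 17, 65, 65, 91]
  [40, ∞, 86, 99, 81]
  [13, 13, ∞, 13, 37]
  [18, 17, 86, ∞, 67]
  [40, 44, 44, 44, ∞]
D(5):
  [∞, 44, 65, 65, 91]
  [40, ∞, 86, 99, 81]
  [37, 37, ∞, 37, 37]
  [40, 44, 86, ∞, 67]
  [40, 44, 44, 44, ∞]
Answer: T*[2][1] = 40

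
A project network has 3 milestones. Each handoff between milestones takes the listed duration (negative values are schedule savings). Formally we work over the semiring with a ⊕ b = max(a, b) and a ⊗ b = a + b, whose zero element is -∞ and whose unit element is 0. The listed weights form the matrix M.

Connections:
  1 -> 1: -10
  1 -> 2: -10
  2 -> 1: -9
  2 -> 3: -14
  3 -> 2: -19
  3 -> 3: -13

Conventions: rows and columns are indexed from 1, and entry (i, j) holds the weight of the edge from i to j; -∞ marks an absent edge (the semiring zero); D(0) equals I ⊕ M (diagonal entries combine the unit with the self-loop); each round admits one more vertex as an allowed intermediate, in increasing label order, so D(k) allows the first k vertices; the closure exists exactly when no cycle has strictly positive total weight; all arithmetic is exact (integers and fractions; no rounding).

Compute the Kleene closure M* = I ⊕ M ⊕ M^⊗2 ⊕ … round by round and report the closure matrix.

D(0):
  [0, -10, -∞]
  [-9, 0, -14]
  [-∞, -19, 0]
D(1):
  [0, -10, -∞]
  [-9, 0, -14]
  [-∞, -19, 0]
D(2):
  [0, -10, -24]
  [-9, 0, -14]
  [-28, -19, 0]
D(3):
  [0, -10, -24]
  [-9, 0, -14]
  [-28, -19, 0]
Answer: M* = [[0, -10, -24], [-9, 0, -14], [-28, -19, 0]]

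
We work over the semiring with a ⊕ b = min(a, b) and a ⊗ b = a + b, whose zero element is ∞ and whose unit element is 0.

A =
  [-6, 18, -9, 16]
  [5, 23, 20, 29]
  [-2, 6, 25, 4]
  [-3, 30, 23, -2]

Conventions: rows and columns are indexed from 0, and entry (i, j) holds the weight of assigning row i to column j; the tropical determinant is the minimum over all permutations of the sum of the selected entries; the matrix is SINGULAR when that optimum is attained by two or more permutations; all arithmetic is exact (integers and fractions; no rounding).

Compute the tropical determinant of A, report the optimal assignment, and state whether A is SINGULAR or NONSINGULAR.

σ = (0, 1, 2, 3): (-6) + 23 + 25 + (-2) = 40
σ = (0, 1, 3, 2): (-6) + 23 + 4 + 23 = 44
σ = (0, 2, 1, 3): (-6) + 20 + 6 + (-2) = 18
σ = (0, 2, 3, 1): (-6) + 20 + 4 + 30 = 48
σ = (0, 3, 1, 2): (-6) + 29 + 6 + 23 = 52
σ = (0, 3, 2, 1): (-6) + 29 + 25 + 30 = 78
σ = (1, 0, 2, 3): 18 + 5 + 25 + (-2) = 46
σ = (1, 0, 3, 2): 18 + 5 + 4 + 23 = 50
σ = (1, 2, 0, 3): 18 + 20 + (-2) + (-2) = 34
σ = (1, 2, 3, 0): 18 + 20 + 4 + (-3) = 39
σ = (1, 3, 0, 2): 18 + 29 + (-2) + 23 = 68
σ = (1, 3, 2, 0): 18 + 29 + 25 + (-3) = 69
σ = (2, 0, 1, 3): (-9) + 5 + 6 + (-2) = 0
σ = (2, 0, 3, 1): (-9) + 5 + 4 + 30 = 30
σ = (2, 1, 0, 3): (-9) + 23 + (-2) + (-2) = 10
σ = (2, 1, 3, 0): (-9) + 23 + 4 + (-3) = 15
σ = (2, 3, 0, 1): (-9) + 29 + (-2) + 30 = 48
σ = (2, 3, 1, 0): (-9) + 29 + 6 + (-3) = 23
σ = (3, 0, 1, 2): 16 + 5 + 6 + 23 = 50
σ = (3, 0, 2, 1): 16 + 5 + 25 + 30 = 76
σ = (3, 1, 0, 2): 16 + 23 + (-2) + 23 = 60
σ = (3, 1, 2, 0): 16 + 23 + 25 + (-3) = 61
σ = (3, 2, 0, 1): 16 + 20 + (-2) + 30 = 64
σ = (3, 2, 1, 0): 16 + 20 + 6 + (-3) = 39
Optimal value attained by: σ = (2, 0, 1, 3).
Answer: det⊕(A) = 0; verdict: NONSINGULAR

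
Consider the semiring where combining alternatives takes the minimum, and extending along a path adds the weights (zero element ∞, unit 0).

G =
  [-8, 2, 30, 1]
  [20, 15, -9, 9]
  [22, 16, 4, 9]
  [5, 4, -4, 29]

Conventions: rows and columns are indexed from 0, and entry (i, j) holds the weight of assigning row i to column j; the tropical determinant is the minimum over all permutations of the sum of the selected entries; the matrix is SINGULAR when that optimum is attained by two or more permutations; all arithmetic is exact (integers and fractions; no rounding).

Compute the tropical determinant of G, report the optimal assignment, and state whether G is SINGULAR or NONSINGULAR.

σ = (0, 1, 2, 3): (-8) + 15 + 4 + 29 = 40
σ = (0, 1, 3, 2): (-8) + 15 + 9 + (-4) = 12
σ = (0, 2, 1, 3): (-8) + (-9) + 16 + 29 = 28
σ = (0, 2, 3, 1): (-8) + (-9) + 9 + 4 = -4
σ = (0, 3, 1, 2): (-8) + 9 + 16 + (-4) = 13
σ = (0, 3, 2, 1): (-8) + 9 + 4 + 4 = 9
σ = (1, 0, 2, 3): 2 + 20 + 4 + 29 = 55
σ = (1, 0, 3, 2): 2 + 20 + 9 + (-4) = 27
σ = (1, 2, 0, 3): 2 + (-9) + 22 + 29 = 44
σ = (1, 2, 3, 0): 2 + (-9) + 9 + 5 = 7
σ = (1, 3, 0, 2): 2 + 9 + 22 + (-4) = 29
σ = (1, 3, 2, 0): 2 + 9 + 4 + 5 = 20
σ = (2, 0, 1, 3): 30 + 20 + 16 + 29 = 95
σ = (2, 0, 3, 1): 30 + 20 + 9 + 4 = 63
σ = (2, 1, 0, 3): 30 + 15 + 22 + 29 = 96
σ = (2, 1, 3, 0): 30 + 15 + 9 + 5 = 59
σ = (2, 3, 0, 1): 30 + 9 + 22 + 4 = 65
σ = (2, 3, 1, 0): 30 + 9 + 16 + 5 = 60
σ = (3, 0, 1, 2): 1 + 20 + 16 + (-4) = 33
σ = (3, 0, 2, 1): 1 + 20 + 4 + 4 = 29
σ = (3, 1, 0, 2): 1 + 15 + 22 + (-4) = 34
σ = (3, 1, 2, 0): 1 + 15 + 4 + 5 = 25
σ = (3, 2, 0, 1): 1 + (-9) + 22 + 4 = 18
σ = (3, 2, 1, 0): 1 + (-9) + 16 + 5 = 13
Optimal value attained by: σ = (0, 2, 3, 1).
Answer: det⊕(G) = -4; verdict: NONSINGULAR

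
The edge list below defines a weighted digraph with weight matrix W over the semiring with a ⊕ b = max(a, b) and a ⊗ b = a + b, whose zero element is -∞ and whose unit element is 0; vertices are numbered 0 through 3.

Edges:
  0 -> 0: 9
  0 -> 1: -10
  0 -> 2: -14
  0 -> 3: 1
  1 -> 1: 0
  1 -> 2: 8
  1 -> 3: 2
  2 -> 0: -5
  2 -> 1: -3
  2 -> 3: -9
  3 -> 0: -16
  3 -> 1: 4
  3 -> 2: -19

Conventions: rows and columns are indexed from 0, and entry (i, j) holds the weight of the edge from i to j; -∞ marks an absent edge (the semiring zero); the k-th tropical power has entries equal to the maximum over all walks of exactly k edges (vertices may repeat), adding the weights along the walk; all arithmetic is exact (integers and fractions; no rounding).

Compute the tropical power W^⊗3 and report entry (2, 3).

W^⊗2:
  [18, 5, -2, 10]
  [3, 6, 8, 2]
  [4, -3, 5, -1]
  [-7, 4, 12, 6]
W^⊗3:
  [27, 14, 13, 19]
  [12, 6, 14, 8]
  [13, 3, 5, 5]
  [7, 10, 12, 6]
Key observation: the optimum is the walk 2->0->0->3, with weight (-5) + 9 + 1 = 5.
Optimal value attained by: walk 2->0->0->3.
Answer: (W^⊗3)[2][3] = 5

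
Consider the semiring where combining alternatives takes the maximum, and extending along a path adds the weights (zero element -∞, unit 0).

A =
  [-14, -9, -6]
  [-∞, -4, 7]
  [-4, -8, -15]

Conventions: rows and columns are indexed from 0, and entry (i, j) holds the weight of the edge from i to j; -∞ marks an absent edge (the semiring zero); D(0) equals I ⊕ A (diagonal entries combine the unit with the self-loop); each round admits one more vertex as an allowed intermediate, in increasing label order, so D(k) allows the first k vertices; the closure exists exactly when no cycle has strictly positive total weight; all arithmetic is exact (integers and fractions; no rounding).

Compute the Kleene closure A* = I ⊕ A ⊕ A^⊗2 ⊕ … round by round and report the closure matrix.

D(0):
  [0, -9, -6]
  [-∞, 0, 7]
  [-4, -8, 0]
D(1):
  [0, -9, -6]
  [-∞, 0, 7]
  [-4, -8, 0]
D(2):
  [0, -9, -2]
  [-∞, 0, 7]
  [-4, -8, 0]
D(3):
  [0, -9, -2]
  [3, 0, 7]
  [-4, -8, 0]
Answer: A* = [[0, -9, -2], [3, 0, 7], [-4, -8, 0]]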